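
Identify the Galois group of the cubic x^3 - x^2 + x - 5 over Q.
Gal(K/Q) = S_3 (symmetric group of order 6)

Compute the discriminant of x^3 + (-1)*x^2 + (1)*x + (-5): Δ = -608. Since Δ is not a rational square, the Galois group is not contained in A_3; it must be the full S_3 (irreducibility of the cubic rules out anything smaller).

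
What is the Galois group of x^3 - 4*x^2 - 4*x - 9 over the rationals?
Gal(K/Q) = S_3 (symmetric group of order 6)

Compute the discriminant of x^3 + (-4)*x^2 + (-4)*x + (-9): Δ = -6571. Since Δ is not a rational square, the Galois group is not contained in A_3; it must be the full S_3 (irreducibility of the cubic rules out anything smaller).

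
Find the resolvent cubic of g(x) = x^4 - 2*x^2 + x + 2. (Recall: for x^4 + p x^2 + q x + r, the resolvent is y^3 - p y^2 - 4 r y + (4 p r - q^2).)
h(y) = y^3 + 2*y^2 - 8*y - 17

Identify coefficients: p = -2, q = 1, r = 2.
Plug into h(y) = y^3 - p y^2 - 4 r y + (4 p r - q^2):
  h(y) = y^3 - (-2) y^2 - 4*(2) y + (4*(-2)*(2) - (1)^2)
       = y^3 + (2) y^2 + (-8) y + (-17).
Simplifying: h(y) = y^3 + 2*y^2 - 8*y - 17.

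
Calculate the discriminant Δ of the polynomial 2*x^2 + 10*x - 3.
Δ = 124

For a quadratic a x^2 + b x + c the discriminant is Δ = b^2 - 4ac = (10)^2 - 4*(2)*(-3) = 100 - (-24) = 124.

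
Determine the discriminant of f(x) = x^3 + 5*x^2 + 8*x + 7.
Δ = -231

For x^3 + a x^2 + b x + c the discriminant is Δ = 18 a b c - 4 a^3 c + a^2 b^2 - 4 b^3 - 27 c^2.
Plug a = 5, b = 8, c = 7:
  18*(5)*(8)*(7) - 4*(5)^3*(7) + (5)^2*(8)^2 - 4*(8)^3 - 27*(7)^2
  = 5040 + (-3500) + 1600 + (-2048) + (-1323)
  = -231.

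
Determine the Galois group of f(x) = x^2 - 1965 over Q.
Gal(K/Q) = Z/2Z (cyclic of order 2)

x^2 - 1965 is irreducible over Q since 1965 is not a rational square. The splitting field Q(sqrt(1965)) has degree 2 over Q, and its unique nontrivial automorphism is sqrt(1965) ↦ -sqrt(1965). Hence Gal(Q(sqrt(1965))/Q) = Z/2Z.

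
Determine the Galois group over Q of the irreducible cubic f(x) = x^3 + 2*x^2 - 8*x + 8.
Gal(K/Q) = S_3 (symmetric group of order 6)

Compute the discriminant of x^3 + (2)*x^2 + (-8)*x + (8): Δ = -1984. Since Δ is not a rational square, the Galois group is not contained in A_3; it must be the full S_3 (irreducibility of the cubic rules out anything smaller).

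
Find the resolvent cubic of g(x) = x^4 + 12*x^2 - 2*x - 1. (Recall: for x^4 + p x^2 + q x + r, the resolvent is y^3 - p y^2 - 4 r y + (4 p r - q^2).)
h(y) = y^3 - 12*y^2 + 4*y - 52

Identify coefficients: p = 12, q = -2, r = -1.
Plug into h(y) = y^3 - p y^2 - 4 r y + (4 p r - q^2):
  h(y) = y^3 - (12) y^2 - 4*(-1) y + (4*(12)*(-1) - (-2)^2)
       = y^3 + (-12) y^2 + (4) y + (-52).
Simplifying: h(y) = y^3 - 12*y^2 + 4*y - 52.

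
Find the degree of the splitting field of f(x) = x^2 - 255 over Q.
[K:Q] = 2

The polynomial x^2 - 255 is irreducible over Q since 255 is not a perfect square. Its splitting field is Q(sqrt(255)), which has degree 2 over Q.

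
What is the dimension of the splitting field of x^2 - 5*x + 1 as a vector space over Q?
[K:Q] = 2

The discriminant of x^2 + (-5)*x + (1) is b^2 - 4c = 25 - (4) = 21. Since 21 is not a perfect square in Q, the polynomial is irreducible over Q. Its two roots generate a degree-2 extension, so [K:Q] = 2.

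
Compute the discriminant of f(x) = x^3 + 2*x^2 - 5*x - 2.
Δ = 916

For x^3 + a x^2 + b x + c the discriminant is Δ = 18 a b c - 4 a^3 c + a^2 b^2 - 4 b^3 - 27 c^2.
Plug a = 2, b = -5, c = -2:
  18*(2)*(-5)*(-2) - 4*(2)^3*(-2) + (2)^2*(-5)^2 - 4*(-5)^3 - 27*(-2)^2
  = 360 + (64) + 100 + (500) + (-108)
  = 916.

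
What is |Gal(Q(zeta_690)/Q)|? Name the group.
|Gal(Q(zeta_690)/Q)| = phi(690) = 176; group ≅ (Z/690Z)^* ≅ Z/2Z × Z/4Z × Z/22Z

The n-th cyclotomic polynomial Φ_690(x) is the minimal polynomial of zeta_690 over Q and has degree phi(690) = 176. So Q(zeta_690) is a degree-176 Galois extension with Galois group (Z/690Z)^*. By CRT, (Z/690Z)^* ≅ (Z/2Z)^* × (Z/3Z)^* × (Z/5Z)^* × (Z/23Z)^*. Each prime-power unit group is (Z/2Z)^* ≅ trivial group (order 1); (Z/3Z)^* ≅ Z/2Z; (Z/5Z)^* ≅ Z/4Z; (Z/23Z)^* ≅ Z/22Z. Hence Gal(Q(zeta_690)/Q) ≅ Z/2Z × Z/4Z × Z/22Z.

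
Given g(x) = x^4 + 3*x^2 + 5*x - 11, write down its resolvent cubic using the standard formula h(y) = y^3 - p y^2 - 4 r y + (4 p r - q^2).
h(y) = y^3 - 3*y^2 + 44*y - 157

Identify coefficients: p = 3, q = 5, r = -11.
Plug into h(y) = y^3 - p y^2 - 4 r y + (4 p r - q^2):
  h(y) = y^3 - (3) y^2 - 4*(-11) y + (4*(3)*(-11) - (5)^2)
       = y^3 + (-3) y^2 + (44) y + (-157).
Simplifying: h(y) = y^3 - 3*y^2 + 44*y - 157.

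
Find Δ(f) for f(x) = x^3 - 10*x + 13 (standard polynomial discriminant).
Δ = -563

For a depressed cubic x^3 + p x + q the discriminant is Δ = -4 p^3 - 27 q^2 = -4*(-10)^3 - 27*(13)^2 = 4000 - 4563 = -563.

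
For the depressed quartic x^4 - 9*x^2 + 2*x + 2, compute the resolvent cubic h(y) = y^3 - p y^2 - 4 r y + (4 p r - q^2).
h(y) = y^3 + 9*y^2 - 8*y - 76

Identify coefficients: p = -9, q = 2, r = 2.
Plug into h(y) = y^3 - p y^2 - 4 r y + (4 p r - q^2):
  h(y) = y^3 - (-9) y^2 - 4*(2) y + (4*(-9)*(2) - (2)^2)
       = y^3 + (9) y^2 + (-8) y + (-76).
Simplifying: h(y) = y^3 + 9*y^2 - 8*y - 76.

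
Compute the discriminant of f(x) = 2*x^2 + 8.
Δ = -64

For a quadratic a x^2 + b x + c the discriminant is Δ = b^2 - 4ac = (0)^2 - 4*(2)*(8) = 0 - (64) = -64.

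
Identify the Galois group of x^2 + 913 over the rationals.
Gal(K/Q) = Z/2Z (cyclic of order 2)

x^2 + 913 is irreducible over Q since -913 is not a rational square. The splitting field Q(sqrt(-913)) has degree 2 over Q, and its unique nontrivial automorphism is sqrt(-913) ↦ -sqrt(-913). Hence Gal(Q(sqrt(-913))/Q) = Z/2Z.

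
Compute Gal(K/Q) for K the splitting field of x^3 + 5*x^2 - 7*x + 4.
Gal(K/Q) = S_3 (symmetric group of order 6)

Compute the discriminant of x^3 + (5)*x^2 + (-7)*x + (4): Δ = -2355. Since Δ is not a rational square, the Galois group is not contained in A_3; it must be the full S_3 (irreducibility of the cubic rules out anything smaller).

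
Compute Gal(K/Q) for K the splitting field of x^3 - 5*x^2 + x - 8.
Gal(K/Q) = S_3 (symmetric group of order 6)

Compute the discriminant of x^3 + (-5)*x^2 + (1)*x + (-8): Δ = -4987. Since Δ is not a rational square, the Galois group is not contained in A_3; it must be the full S_3 (irreducibility of the cubic rules out anything smaller).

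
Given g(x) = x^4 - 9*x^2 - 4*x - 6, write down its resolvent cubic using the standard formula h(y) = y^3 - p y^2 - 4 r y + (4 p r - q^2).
h(y) = y^3 + 9*y^2 + 24*y + 200

Identify coefficients: p = -9, q = -4, r = -6.
Plug into h(y) = y^3 - p y^2 - 4 r y + (4 p r - q^2):
  h(y) = y^3 - (-9) y^2 - 4*(-6) y + (4*(-9)*(-6) - (-4)^2)
       = y^3 + (9) y^2 + (24) y + (200).
Simplifying: h(y) = y^3 + 9*y^2 + 24*y + 200.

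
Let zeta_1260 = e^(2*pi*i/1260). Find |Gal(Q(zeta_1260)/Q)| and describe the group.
|Gal(Q(zeta_1260)/Q)| = phi(1260) = 288; group ≅ (Z/1260Z)^* ≅ Z/2Z × Z/4Z × Z/6Z × Z/6Z

The n-th cyclotomic polynomial Φ_1260(x) is the minimal polynomial of zeta_1260 over Q and has degree phi(1260) = 288. So Q(zeta_1260) is a degree-288 Galois extension with Galois group (Z/1260Z)^*. By CRT, (Z/1260Z)^* ≅ (Z/4Z)^* × (Z/9Z)^* × (Z/5Z)^* × (Z/7Z)^*. Each prime-power unit group is (Z/4Z)^* ≅ Z/2Z; (Z/9Z)^* ≅ Z/6Z; (Z/5Z)^* ≅ Z/4Z; (Z/7Z)^* ≅ Z/6Z. Hence Gal(Q(zeta_1260)/Q) ≅ Z/2Z × Z/4Z × Z/6Z × Z/6Z.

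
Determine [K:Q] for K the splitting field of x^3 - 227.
[K:Q] = 6

x^3 - 227 has one real root r = 227^(1/3) and two complex roots r*zeta_3, r*zeta_3^2 where zeta_3 = e^(2*pi*i/3). The splitting field is Q(r, zeta_3). [Q(r):Q] = 3 and [Q(zeta_3):Q] = 2 with gcd = 1, so [Q(r, zeta_3):Q] = 3 * 2 = 6.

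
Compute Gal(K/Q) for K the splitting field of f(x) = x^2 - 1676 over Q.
Gal(K/Q) = Z/2Z (cyclic of order 2)

x^2 - 1676 is irreducible over Q since 1676 is not a rational square. The splitting field Q(sqrt(1676)) has degree 2 over Q, and its unique nontrivial automorphism is sqrt(1676) ↦ -sqrt(1676). Hence Gal(Q(sqrt(1676))/Q) = Z/2Z.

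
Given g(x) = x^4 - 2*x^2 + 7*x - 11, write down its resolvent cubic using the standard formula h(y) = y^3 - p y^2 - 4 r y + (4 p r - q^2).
h(y) = y^3 + 2*y^2 + 44*y + 39

Identify coefficients: p = -2, q = 7, r = -11.
Plug into h(y) = y^3 - p y^2 - 4 r y + (4 p r - q^2):
  h(y) = y^3 - (-2) y^2 - 4*(-11) y + (4*(-2)*(-11) - (7)^2)
       = y^3 + (2) y^2 + (44) y + (39).
Simplifying: h(y) = y^3 + 2*y^2 + 44*y + 39.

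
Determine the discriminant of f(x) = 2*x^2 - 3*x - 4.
Δ = 41

For a quadratic a x^2 + b x + c the discriminant is Δ = b^2 - 4ac = (-3)^2 - 4*(2)*(-4) = 9 - (-32) = 41.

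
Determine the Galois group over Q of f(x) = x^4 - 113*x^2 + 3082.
Gal(K/Q) = V_4 (Klein four-group, Z/2Z × Z/2Z)

f factors as (x^2 - 67)(x^2 - 46), so the splitting field is K = Q(sqrt(67), sqrt(46)). The elements 67, 46, 3082 are all non-squares in Q, so sqrt(67) and sqrt(46) generate independent quadratic extensions. Thus [K:Q] = 4 and Gal(K/Q) is generated by the two order-2 automorphisms sqrt(67) ↦ -sqrt(67) and sqrt(46) ↦ -sqrt(46), giving V_4.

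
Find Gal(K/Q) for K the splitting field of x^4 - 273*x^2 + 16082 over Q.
Gal(K/Q) = V_4 (Klein four-group, Z/2Z × Z/2Z)

f factors as (x^2 - 187)(x^2 - 86), so the splitting field is K = Q(sqrt(187), sqrt(86)). The elements 187, 86, 16082 are all non-squares in Q, so sqrt(187) and sqrt(86) generate independent quadratic extensions. Thus [K:Q] = 4 and Gal(K/Q) is generated by the two order-2 automorphisms sqrt(187) ↦ -sqrt(187) and sqrt(86) ↦ -sqrt(86), giving V_4.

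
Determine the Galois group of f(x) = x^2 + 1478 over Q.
Gal(K/Q) = Z/2Z (cyclic of order 2)

x^2 + 1478 is irreducible over Q since -1478 is not a rational square. The splitting field Q(sqrt(-1478)) has degree 2 over Q, and its unique nontrivial automorphism is sqrt(-1478) ↦ -sqrt(-1478). Hence Gal(Q(sqrt(-1478))/Q) = Z/2Z.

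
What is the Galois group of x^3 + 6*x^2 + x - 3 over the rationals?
Gal(K/Q) = S_3 (symmetric group of order 6)

Compute the discriminant of x^3 + (6)*x^2 + (1)*x + (-3): Δ = 2057. Since Δ is not a rational square, the Galois group is not contained in A_3; it must be the full S_3 (irreducibility of the cubic rules out anything smaller).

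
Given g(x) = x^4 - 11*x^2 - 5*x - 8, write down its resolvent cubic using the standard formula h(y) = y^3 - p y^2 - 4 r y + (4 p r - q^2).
h(y) = y^3 + 11*y^2 + 32*y + 327

Identify coefficients: p = -11, q = -5, r = -8.
Plug into h(y) = y^3 - p y^2 - 4 r y + (4 p r - q^2):
  h(y) = y^3 - (-11) y^2 - 4*(-8) y + (4*(-11)*(-8) - (-5)^2)
       = y^3 + (11) y^2 + (32) y + (327).
Simplifying: h(y) = y^3 + 11*y^2 + 32*y + 327.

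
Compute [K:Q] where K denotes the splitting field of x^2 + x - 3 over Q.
[K:Q] = 2

The discriminant of x^2 + (1)*x + (-3) is b^2 - 4c = 1 - (-12) = 13. Since 13 is not a perfect square in Q, the polynomial is irreducible over Q. Its two roots generate a degree-2 extension, so [K:Q] = 2.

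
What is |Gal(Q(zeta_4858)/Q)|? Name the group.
|Gal(Q(zeta_4858)/Q)| = phi(4858) = 2076; group ≅ (Z/4858Z)^* ≅ Z/6Z × Z/346Z

The n-th cyclotomic polynomial Φ_4858(x) is the minimal polynomial of zeta_4858 over Q and has degree phi(4858) = 2076. So Q(zeta_4858) is a degree-2076 Galois extension with Galois group (Z/4858Z)^*. By CRT, (Z/4858Z)^* ≅ (Z/2Z)^* × (Z/7Z)^* × (Z/347Z)^*. Each prime-power unit group is (Z/2Z)^* ≅ trivial group (order 1); (Z/7Z)^* ≅ Z/6Z; (Z/347Z)^* ≅ Z/346Z. Hence Gal(Q(zeta_4858)/Q) ≅ Z/6Z × Z/346Z.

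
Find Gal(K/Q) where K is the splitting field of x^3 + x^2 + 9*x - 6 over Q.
Gal(K/Q) = S_3 (symmetric group of order 6)

Compute the discriminant of x^3 + (1)*x^2 + (9)*x + (-6): Δ = -4755. Since Δ is not a rational square, the Galois group is not contained in A_3; it must be the full S_3 (irreducibility of the cubic rules out anything smaller).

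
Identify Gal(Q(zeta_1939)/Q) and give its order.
|Gal(Q(zeta_1939)/Q)| = phi(1939) = 1656; group ≅ (Z/1939Z)^* ≅ Z/6Z × Z/276Z

The n-th cyclotomic polynomial Φ_1939(x) is the minimal polynomial of zeta_1939 over Q and has degree phi(1939) = 1656. So Q(zeta_1939) is a degree-1656 Galois extension with Galois group (Z/1939Z)^*. By CRT, (Z/1939Z)^* ≅ (Z/7Z)^* × (Z/277Z)^*. Each prime-power unit group is (Z/7Z)^* ≅ Z/6Z; (Z/277Z)^* ≅ Z/276Z. Hence Gal(Q(zeta_1939)/Q) ≅ Z/6Z × Z/276Z.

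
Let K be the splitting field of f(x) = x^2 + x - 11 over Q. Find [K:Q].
[K:Q] = 2

The discriminant of x^2 + (1)*x + (-11) is b^2 - 4c = 1 - (-44) = 45. Since 45 is not a perfect square in Q, the polynomial is irreducible over Q. Its two roots generate a degree-2 extension, so [K:Q] = 2.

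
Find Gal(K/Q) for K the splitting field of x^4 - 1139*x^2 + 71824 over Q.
Gal(K/Q) = Z/2Z (cyclic of order 2)

f factors as (x^2 - 1072)(x^2 - 67), so the splitting field is K = Q(sqrt(1072), sqrt(67)). The squarefree part of 1072 is 67 and the squarefree part of 67 is also 67, so sqrt(1072) and sqrt(67) are both rational multiples of sqrt(67). Hence Q(sqrt(1072)) = Q(sqrt(67)) = Q(sqrt(67)), and the splitting field collapses to a single degree-2 extension with Galois group Z/2Z.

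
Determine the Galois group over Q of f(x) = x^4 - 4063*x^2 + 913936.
Gal(K/Q) = Z/2Z (cyclic of order 2)

f factors as (x^2 - 239)(x^2 - 3824), so the splitting field is K = Q(sqrt(239), sqrt(3824)). The squarefree part of 239 is 239 and the squarefree part of 3824 is also 239, so sqrt(239) and sqrt(3824) are both rational multiples of sqrt(239). Hence Q(sqrt(239)) = Q(sqrt(3824)) = Q(sqrt(239)), and the splitting field collapses to a single degree-2 extension with Galois group Z/2Z.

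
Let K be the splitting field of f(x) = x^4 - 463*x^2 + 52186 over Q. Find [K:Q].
[K:Q] = 4

f factors as (x^2 - 194)(x^2 - 269); the splitting field is K = Q(sqrt(194), sqrt(269)). Since 194, 269, and 52186 are all non-squares in Q, the three subfields Q(sqrt(194)), Q(sqrt(269)), Q(sqrt(52186)) are distinct degree-2 extensions, so [K:Q] = 4 (Klein four Galois group).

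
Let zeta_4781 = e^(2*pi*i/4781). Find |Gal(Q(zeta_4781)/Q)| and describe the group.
|Gal(Q(zeta_4781)/Q)| = phi(4781) = 4092; group ≅ (Z/4781Z)^* ≅ Z/6Z × Z/682Z

The n-th cyclotomic polynomial Φ_4781(x) is the minimal polynomial of zeta_4781 over Q and has degree phi(4781) = 4092. So Q(zeta_4781) is a degree-4092 Galois extension with Galois group (Z/4781Z)^*. By CRT, (Z/4781Z)^* ≅ (Z/7Z)^* × (Z/683Z)^*. Each prime-power unit group is (Z/7Z)^* ≅ Z/6Z; (Z/683Z)^* ≅ Z/682Z. Hence Gal(Q(zeta_4781)/Q) ≅ Z/6Z × Z/682Z.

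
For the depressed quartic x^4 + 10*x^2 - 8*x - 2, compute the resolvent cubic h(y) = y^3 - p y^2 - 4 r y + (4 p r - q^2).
h(y) = y^3 - 10*y^2 + 8*y - 144

Identify coefficients: p = 10, q = -8, r = -2.
Plug into h(y) = y^3 - p y^2 - 4 r y + (4 p r - q^2):
  h(y) = y^3 - (10) y^2 - 4*(-2) y + (4*(10)*(-2) - (-8)^2)
       = y^3 + (-10) y^2 + (8) y + (-144).
Simplifying: h(y) = y^3 - 10*y^2 + 8*y - 144.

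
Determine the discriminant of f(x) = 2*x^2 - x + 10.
Δ = -79

For a quadratic a x^2 + b x + c the discriminant is Δ = b^2 - 4ac = (-1)^2 - 4*(2)*(10) = 1 - (80) = -79.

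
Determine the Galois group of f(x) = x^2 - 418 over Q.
Gal(K/Q) = Z/2Z (cyclic of order 2)

x^2 - 418 is irreducible over Q since 418 is not a rational square. The splitting field Q(sqrt(418)) has degree 2 over Q, and its unique nontrivial automorphism is sqrt(418) ↦ -sqrt(418). Hence Gal(Q(sqrt(418))/Q) = Z/2Z.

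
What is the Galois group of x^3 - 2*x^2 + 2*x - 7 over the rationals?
Gal(K/Q) = S_3 (symmetric group of order 6)

Compute the discriminant of x^3 + (-2)*x^2 + (2)*x + (-7): Δ = -1059. Since Δ is not a rational square, the Galois group is not contained in A_3; it must be the full S_3 (irreducibility of the cubic rules out anything smaller).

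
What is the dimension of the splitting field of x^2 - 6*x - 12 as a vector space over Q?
[K:Q] = 2

The discriminant of x^2 + (-6)*x + (-12) is b^2 - 4c = 36 - (-48) = 84. Since 84 is not a perfect square in Q, the polynomial is irreducible over Q. Its two roots generate a degree-2 extension, so [K:Q] = 2.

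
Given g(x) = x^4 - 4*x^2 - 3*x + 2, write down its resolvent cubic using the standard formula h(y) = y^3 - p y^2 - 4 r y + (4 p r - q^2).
h(y) = y^3 + 4*y^2 - 8*y - 41

Identify coefficients: p = -4, q = -3, r = 2.
Plug into h(y) = y^3 - p y^2 - 4 r y + (4 p r - q^2):
  h(y) = y^3 - (-4) y^2 - 4*(2) y + (4*(-4)*(2) - (-3)^2)
       = y^3 + (4) y^2 + (-8) y + (-41).
Simplifying: h(y) = y^3 + 4*y^2 - 8*y - 41.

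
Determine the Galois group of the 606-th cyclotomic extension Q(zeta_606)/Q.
|Gal(Q(zeta_606)/Q)| = phi(606) = 200; group ≅ (Z/606Z)^* ≅ Z/2Z × Z/100Z

The n-th cyclotomic polynomial Φ_606(x) is the minimal polynomial of zeta_606 over Q and has degree phi(606) = 200. So Q(zeta_606) is a degree-200 Galois extension with Galois group (Z/606Z)^*. By CRT, (Z/606Z)^* ≅ (Z/2Z)^* × (Z/3Z)^* × (Z/101Z)^*. Each prime-power unit group is (Z/2Z)^* ≅ trivial group (order 1); (Z/3Z)^* ≅ Z/2Z; (Z/101Z)^* ≅ Z/100Z. Hence Gal(Q(zeta_606)/Q) ≅ Z/2Z × Z/100Z.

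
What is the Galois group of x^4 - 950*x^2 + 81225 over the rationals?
Gal(K/Q) = Z/2Z (cyclic of order 2)

f factors as (x^2 - 855)(x^2 - 95), so the splitting field is K = Q(sqrt(855), sqrt(95)). The squarefree part of 855 is 95 and the squarefree part of 95 is also 95, so sqrt(855) and sqrt(95) are both rational multiples of sqrt(95). Hence Q(sqrt(855)) = Q(sqrt(95)) = Q(sqrt(95)), and the splitting field collapses to a single degree-2 extension with Galois group Z/2Z.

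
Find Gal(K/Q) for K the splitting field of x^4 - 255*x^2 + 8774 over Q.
Gal(K/Q) = V_4 (Klein four-group, Z/2Z × Z/2Z)

f factors as (x^2 - 41)(x^2 - 214), so the splitting field is K = Q(sqrt(41), sqrt(214)). The elements 41, 214, 8774 are all non-squares in Q, so sqrt(41) and sqrt(214) generate independent quadratic extensions. Thus [K:Q] = 4 and Gal(K/Q) is generated by the two order-2 automorphisms sqrt(41) ↦ -sqrt(41) and sqrt(214) ↦ -sqrt(214), giving V_4.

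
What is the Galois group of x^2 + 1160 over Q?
Gal(K/Q) = Z/2Z (cyclic of order 2)

x^2 + 1160 is irreducible over Q since -1160 is not a rational square. The splitting field Q(sqrt(-1160)) has degree 2 over Q, and its unique nontrivial automorphism is sqrt(-1160) ↦ -sqrt(-1160). Hence Gal(Q(sqrt(-1160))/Q) = Z/2Z.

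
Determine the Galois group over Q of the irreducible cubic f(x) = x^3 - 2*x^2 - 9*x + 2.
Gal(K/Q) = A_3 (cyclic of order 3)

Compute the discriminant of x^3 + (-2)*x^2 + (-9)*x + (2): Δ = 3844. Since Δ is a perfect square (Δ = 62^2), the Galois group is contained in A_3. Irreducibility forces the group to be transitive on three roots, so Gal = A_3.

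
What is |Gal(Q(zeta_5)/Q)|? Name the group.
|Gal(Q(zeta_5)/Q)| = phi(5) = 4; group ≅ (Z/5Z)^* ≅ Z/4Z

The n-th cyclotomic polynomial Φ_5(x) is the minimal polynomial of zeta_5 over Q and has degree phi(5) = 4. So Q(zeta_5) is a degree-4 Galois extension with Galois group (Z/5Z)^*. (Z/5Z)^* is cyclic since 5 is an odd prime power (or 4). Hence Gal(Q(zeta_5)/Q) ≅ Z/4Z.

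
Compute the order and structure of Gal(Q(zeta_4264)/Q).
|Gal(Q(zeta_4264)/Q)| = phi(4264) = 1920; group ≅ (Z/4264Z)^* ≅ Z/2Z × Z/2Z × Z/12Z × Z/40Z

The n-th cyclotomic polynomial Φ_4264(x) is the minimal polynomial of zeta_4264 over Q and has degree phi(4264) = 1920. So Q(zeta_4264) is a degree-1920 Galois extension with Galois group (Z/4264Z)^*. By CRT, (Z/4264Z)^* ≅ (Z/8Z)^* × (Z/13Z)^* × (Z/41Z)^*. Each prime-power unit group is (Z/8Z)^* ≅ Z/2Z × Z/2Z; (Z/13Z)^* ≅ Z/12Z; (Z/41Z)^* ≅ Z/40Z. Hence Gal(Q(zeta_4264)/Q) ≅ Z/2Z × Z/2Z × Z/12Z × Z/40Z.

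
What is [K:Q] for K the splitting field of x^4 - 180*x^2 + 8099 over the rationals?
[K:Q] = 4

f factors as (x^2 - 89)(x^2 - 91); the splitting field is K = Q(sqrt(89), sqrt(91)). Since 89, 91, and 8099 are all non-squares in Q, the three subfields Q(sqrt(89)), Q(sqrt(91)), Q(sqrt(8099)) are distinct degree-2 extensions, so [K:Q] = 4 (Klein four Galois group).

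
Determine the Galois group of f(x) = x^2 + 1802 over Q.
Gal(K/Q) = Z/2Z (cyclic of order 2)

x^2 + 1802 is irreducible over Q since -1802 is not a rational square. The splitting field Q(sqrt(-1802)) has degree 2 over Q, and its unique nontrivial automorphism is sqrt(-1802) ↦ -sqrt(-1802). Hence Gal(Q(sqrt(-1802))/Q) = Z/2Z.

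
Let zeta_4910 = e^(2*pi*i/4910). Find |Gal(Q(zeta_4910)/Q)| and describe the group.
|Gal(Q(zeta_4910)/Q)| = phi(4910) = 1960; group ≅ (Z/4910Z)^* ≅ Z/4Z × Z/490Z

The n-th cyclotomic polynomial Φ_4910(x) is the minimal polynomial of zeta_4910 over Q and has degree phi(4910) = 1960. So Q(zeta_4910) is a degree-1960 Galois extension with Galois group (Z/4910Z)^*. By CRT, (Z/4910Z)^* ≅ (Z/2Z)^* × (Z/5Z)^* × (Z/491Z)^*. Each prime-power unit group is (Z/2Z)^* ≅ trivial group (order 1); (Z/5Z)^* ≅ Z/4Z; (Z/491Z)^* ≅ Z/490Z. Hence Gal(Q(zeta_4910)/Q) ≅ Z/4Z × Z/490Z.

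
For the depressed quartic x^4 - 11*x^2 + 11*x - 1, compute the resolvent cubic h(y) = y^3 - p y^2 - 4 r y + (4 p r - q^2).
h(y) = y^3 + 11*y^2 + 4*y - 77

Identify coefficients: p = -11, q = 11, r = -1.
Plug into h(y) = y^3 - p y^2 - 4 r y + (4 p r - q^2):
  h(y) = y^3 - (-11) y^2 - 4*(-1) y + (4*(-11)*(-1) - (11)^2)
       = y^3 + (11) y^2 + (4) y + (-77).
Simplifying: h(y) = y^3 + 11*y^2 + 4*y - 77.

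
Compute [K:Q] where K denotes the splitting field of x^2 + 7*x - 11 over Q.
[K:Q] = 2

The discriminant of x^2 + (7)*x + (-11) is b^2 - 4c = 49 - (-44) = 93. Since 93 is not a perfect square in Q, the polynomial is irreducible over Q. Its two roots generate a degree-2 extension, so [K:Q] = 2.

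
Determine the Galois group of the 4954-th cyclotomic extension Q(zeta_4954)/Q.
|Gal(Q(zeta_4954)/Q)| = phi(4954) = 2476; group ≅ (Z/4954Z)^* ≅ Z/2476Z

The n-th cyclotomic polynomial Φ_4954(x) is the minimal polynomial of zeta_4954 over Q and has degree phi(4954) = 2476. So Q(zeta_4954) is a degree-2476 Galois extension with Galois group (Z/4954Z)^*. By CRT, (Z/4954Z)^* ≅ (Z/2Z)^* × (Z/2477Z)^*. Each prime-power unit group is (Z/2Z)^* ≅ trivial group (order 1); (Z/2477Z)^* ≅ Z/2476Z. Hence Gal(Q(zeta_4954)/Q) ≅ Z/2476Z.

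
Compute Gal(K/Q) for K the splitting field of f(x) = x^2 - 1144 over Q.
Gal(K/Q) = Z/2Z (cyclic of order 2)

x^2 - 1144 is irreducible over Q since 1144 is not a rational square. The splitting field Q(sqrt(1144)) has degree 2 over Q, and its unique nontrivial automorphism is sqrt(1144) ↦ -sqrt(1144). Hence Gal(Q(sqrt(1144))/Q) = Z/2Z.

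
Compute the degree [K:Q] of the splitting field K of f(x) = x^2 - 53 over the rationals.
[K:Q] = 2

The polynomial x^2 - 53 is irreducible over Q since 53 is not a perfect square. Its splitting field is Q(sqrt(53)), which has degree 2 over Q.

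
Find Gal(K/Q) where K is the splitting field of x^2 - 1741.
Gal(K/Q) = Z/2Z (cyclic of order 2)

x^2 - 1741 is irreducible over Q since 1741 is not a rational square. The splitting field Q(sqrt(1741)) has degree 2 over Q, and its unique nontrivial automorphism is sqrt(1741) ↦ -sqrt(1741). Hence Gal(Q(sqrt(1741))/Q) = Z/2Z.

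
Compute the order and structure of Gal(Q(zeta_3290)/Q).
|Gal(Q(zeta_3290)/Q)| = phi(3290) = 1104; group ≅ (Z/3290Z)^* ≅ Z/4Z × Z/6Z × Z/46Z

The n-th cyclotomic polynomial Φ_3290(x) is the minimal polynomial of zeta_3290 over Q and has degree phi(3290) = 1104. So Q(zeta_3290) is a degree-1104 Galois extension with Galois group (Z/3290Z)^*. By CRT, (Z/3290Z)^* ≅ (Z/2Z)^* × (Z/5Z)^* × (Z/7Z)^* × (Z/47Z)^*. Each prime-power unit group is (Z/2Z)^* ≅ trivial group (order 1); (Z/5Z)^* ≅ Z/4Z; (Z/7Z)^* ≅ Z/6Z; (Z/47Z)^* ≅ Z/46Z. Hence Gal(Q(zeta_3290)/Q) ≅ Z/4Z × Z/6Z × Z/46Z.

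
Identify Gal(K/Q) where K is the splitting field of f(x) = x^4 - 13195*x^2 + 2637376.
Gal(K/Q) = Z/2Z (cyclic of order 2)

f factors as (x^2 - 203)(x^2 - 12992), so the splitting field is K = Q(sqrt(203), sqrt(12992)). The squarefree part of 203 is 203 and the squarefree part of 12992 is also 203, so sqrt(203) and sqrt(12992) are both rational multiples of sqrt(203). Hence Q(sqrt(203)) = Q(sqrt(12992)) = Q(sqrt(203)), and the splitting field collapses to a single degree-2 extension with Galois group Z/2Z.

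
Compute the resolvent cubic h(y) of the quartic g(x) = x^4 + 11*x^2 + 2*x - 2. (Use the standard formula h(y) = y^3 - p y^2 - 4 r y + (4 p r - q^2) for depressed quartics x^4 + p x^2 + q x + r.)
h(y) = y^3 - 11*y^2 + 8*y - 92

Identify coefficients: p = 11, q = 2, r = -2.
Plug into h(y) = y^3 - p y^2 - 4 r y + (4 p r - q^2):
  h(y) = y^3 - (11) y^2 - 4*(-2) y + (4*(11)*(-2) - (2)^2)
       = y^3 + (-11) y^2 + (8) y + (-92).
Simplifying: h(y) = y^3 - 11*y^2 + 8*y - 92.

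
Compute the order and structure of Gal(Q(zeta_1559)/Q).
|Gal(Q(zeta_1559)/Q)| = phi(1559) = 1558; group ≅ (Z/1559Z)^* ≅ Z/1558Z

The n-th cyclotomic polynomial Φ_1559(x) is the minimal polynomial of zeta_1559 over Q and has degree phi(1559) = 1558. So Q(zeta_1559) is a degree-1558 Galois extension with Galois group (Z/1559Z)^*. (Z/1559Z)^* is cyclic since 1559 is an odd prime power (or 4). Hence Gal(Q(zeta_1559)/Q) ≅ Z/1558Z.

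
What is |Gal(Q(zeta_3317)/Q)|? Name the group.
|Gal(Q(zeta_3317)/Q)| = phi(3317) = 3180; group ≅ (Z/3317Z)^* ≅ Z/30Z × Z/106Z

The n-th cyclotomic polynomial Φ_3317(x) is the minimal polynomial of zeta_3317 over Q and has degree phi(3317) = 3180. So Q(zeta_3317) is a degree-3180 Galois extension with Galois group (Z/3317Z)^*. By CRT, (Z/3317Z)^* ≅ (Z/31Z)^* × (Z/107Z)^*. Each prime-power unit group is (Z/31Z)^* ≅ Z/30Z; (Z/107Z)^* ≅ Z/106Z. Hence Gal(Q(zeta_3317)/Q) ≅ Z/30Z × Z/106Z.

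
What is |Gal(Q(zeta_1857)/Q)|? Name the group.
|Gal(Q(zeta_1857)/Q)| = phi(1857) = 1236; group ≅ (Z/1857Z)^* ≅ Z/2Z × Z/618Z

The n-th cyclotomic polynomial Φ_1857(x) is the minimal polynomial of zeta_1857 over Q and has degree phi(1857) = 1236. So Q(zeta_1857) is a degree-1236 Galois extension with Galois group (Z/1857Z)^*. By CRT, (Z/1857Z)^* ≅ (Z/3Z)^* × (Z/619Z)^*. Each prime-power unit group is (Z/3Z)^* ≅ Z/2Z; (Z/619Z)^* ≅ Z/618Z. Hence Gal(Q(zeta_1857)/Q) ≅ Z/2Z × Z/618Z.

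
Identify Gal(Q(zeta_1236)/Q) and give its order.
|Gal(Q(zeta_1236)/Q)| = phi(1236) = 408; group ≅ (Z/1236Z)^* ≅ Z/2Z × Z/2Z × Z/102Z

The n-th cyclotomic polynomial Φ_1236(x) is the minimal polynomial of zeta_1236 over Q and has degree phi(1236) = 408. So Q(zeta_1236) is a degree-408 Galois extension with Galois group (Z/1236Z)^*. By CRT, (Z/1236Z)^* ≅ (Z/4Z)^* × (Z/3Z)^* × (Z/103Z)^*. Each prime-power unit group is (Z/4Z)^* ≅ Z/2Z; (Z/3Z)^* ≅ Z/2Z; (Z/103Z)^* ≅ Z/102Z. Hence Gal(Q(zeta_1236)/Q) ≅ Z/2Z × Z/2Z × Z/102Z.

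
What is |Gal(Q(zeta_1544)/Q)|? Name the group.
|Gal(Q(zeta_1544)/Q)| = phi(1544) = 768; group ≅ (Z/1544Z)^* ≅ Z/2Z × Z/2Z × Z/192Z

The n-th cyclotomic polynomial Φ_1544(x) is the minimal polynomial of zeta_1544 over Q and has degree phi(1544) = 768. So Q(zeta_1544) is a degree-768 Galois extension with Galois group (Z/1544Z)^*. By CRT, (Z/1544Z)^* ≅ (Z/8Z)^* × (Z/193Z)^*. Each prime-power unit group is (Z/8Z)^* ≅ Z/2Z × Z/2Z; (Z/193Z)^* ≅ Z/192Z. Hence Gal(Q(zeta_1544)/Q) ≅ Z/2Z × Z/2Z × Z/192Z.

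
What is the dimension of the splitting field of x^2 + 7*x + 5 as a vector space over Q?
[K:Q] = 2

The discriminant of x^2 + (7)*x + (5) is b^2 - 4c = 49 - (20) = 29. Since 29 is not a perfect square in Q, the polynomial is irreducible over Q. Its two roots generate a degree-2 extension, so [K:Q] = 2.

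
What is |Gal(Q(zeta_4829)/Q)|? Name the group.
|Gal(Q(zeta_4829)/Q)| = phi(4829) = 4380; group ≅ (Z/4829Z)^* ≅ Z/10Z × Z/438Z

The n-th cyclotomic polynomial Φ_4829(x) is the minimal polynomial of zeta_4829 over Q and has degree phi(4829) = 4380. So Q(zeta_4829) is a degree-4380 Galois extension with Galois group (Z/4829Z)^*. By CRT, (Z/4829Z)^* ≅ (Z/11Z)^* × (Z/439Z)^*. Each prime-power unit group is (Z/11Z)^* ≅ Z/10Z; (Z/439Z)^* ≅ Z/438Z. Hence Gal(Q(zeta_4829)/Q) ≅ Z/10Z × Z/438Z.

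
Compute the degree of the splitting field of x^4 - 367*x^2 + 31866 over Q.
[K:Q] = 4

f factors as (x^2 - 226)(x^2 - 141); the splitting field is K = Q(sqrt(226), sqrt(141)). Since 226, 141, and 31866 are all non-squares in Q, the three subfields Q(sqrt(226)), Q(sqrt(141)), Q(sqrt(31866)) are distinct degree-2 extensions, so [K:Q] = 4 (Klein four Galois group).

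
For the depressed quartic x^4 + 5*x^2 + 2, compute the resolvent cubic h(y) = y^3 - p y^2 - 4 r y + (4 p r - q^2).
h(y) = y^3 - 5*y^2 - 8*y + 40

Identify coefficients: p = 5, q = 0, r = 2.
Plug into h(y) = y^3 - p y^2 - 4 r y + (4 p r - q^2):
  h(y) = y^3 - (5) y^2 - 4*(2) y + (4*(5)*(2) - (0)^2)
       = y^3 + (-5) y^2 + (-8) y + (40).
Simplifying: h(y) = y^3 - 5*y^2 - 8*y + 40.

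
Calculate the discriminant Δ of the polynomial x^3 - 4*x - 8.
Δ = -1472

For a depressed cubic x^3 + p x + q the discriminant is Δ = -4 p^3 - 27 q^2 = -4*(-4)^3 - 27*(-8)^2 = 256 - 1728 = -1472.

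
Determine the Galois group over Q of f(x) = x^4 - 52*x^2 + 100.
Gal(K/Q) = Z/2Z (cyclic of order 2)

f factors as (x^2 - 2)(x^2 - 50), so the splitting field is K = Q(sqrt(2), sqrt(50)). The squarefree part of 2 is 2 and the squarefree part of 50 is also 2, so sqrt(2) and sqrt(50) are both rational multiples of sqrt(2). Hence Q(sqrt(2)) = Q(sqrt(50)) = Q(sqrt(2)), and the splitting field collapses to a single degree-2 extension with Galois group Z/2Z.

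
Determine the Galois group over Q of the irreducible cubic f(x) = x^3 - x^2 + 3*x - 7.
Gal(K/Q) = S_3 (symmetric group of order 6)

Compute the discriminant of x^3 + (-1)*x^2 + (3)*x + (-7): Δ = -1072. Since Δ is not a rational square, the Galois group is not contained in A_3; it must be the full S_3 (irreducibility of the cubic rules out anything smaller).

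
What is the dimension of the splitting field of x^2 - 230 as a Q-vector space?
[K:Q] = 2

The polynomial x^2 - 230 is irreducible over Q since 230 is not a perfect square. Its splitting field is Q(sqrt(230)), which has degree 2 over Q.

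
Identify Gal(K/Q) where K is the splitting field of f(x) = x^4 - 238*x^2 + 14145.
Gal(K/Q) = V_4 (Klein four-group, Z/2Z × Z/2Z)

f factors as (x^2 - 115)(x^2 - 123), so the splitting field is K = Q(sqrt(115), sqrt(123)). The elements 115, 123, 14145 are all non-squares in Q, so sqrt(115) and sqrt(123) generate independent quadratic extensions. Thus [K:Q] = 4 and Gal(K/Q) is generated by the two order-2 automorphisms sqrt(115) ↦ -sqrt(115) and sqrt(123) ↦ -sqrt(123), giving V_4.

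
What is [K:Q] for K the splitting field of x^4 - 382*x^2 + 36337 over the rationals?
[K:Q] = 4

f factors as (x^2 - 203)(x^2 - 179); the splitting field is K = Q(sqrt(203), sqrt(179)). Since 203, 179, and 36337 are all non-squares in Q, the three subfields Q(sqrt(203)), Q(sqrt(179)), Q(sqrt(36337)) are distinct degree-2 extensions, so [K:Q] = 4 (Klein four Galois group).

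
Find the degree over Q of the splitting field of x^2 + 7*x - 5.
[K:Q] = 2

The discriminant of x^2 + (7)*x + (-5) is b^2 - 4c = 49 - (-20) = 69. Since 69 is not a perfect square in Q, the polynomial is irreducible over Q. Its two roots generate a degree-2 extension, so [K:Q] = 2.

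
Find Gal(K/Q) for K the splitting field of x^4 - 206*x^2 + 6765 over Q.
Gal(K/Q) = V_4 (Klein four-group, Z/2Z × Z/2Z)

f factors as (x^2 - 165)(x^2 - 41), so the splitting field is K = Q(sqrt(165), sqrt(41)). The elements 165, 41, 6765 are all non-squares in Q, so sqrt(165) and sqrt(41) generate independent quadratic extensions. Thus [K:Q] = 4 and Gal(K/Q) is generated by the two order-2 automorphisms sqrt(165) ↦ -sqrt(165) and sqrt(41) ↦ -sqrt(41), giving V_4.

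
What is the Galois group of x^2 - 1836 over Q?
Gal(K/Q) = Z/2Z (cyclic of order 2)

x^2 - 1836 is irreducible over Q since 1836 is not a rational square. The splitting field Q(sqrt(1836)) has degree 2 over Q, and its unique nontrivial automorphism is sqrt(1836) ↦ -sqrt(1836). Hence Gal(Q(sqrt(1836))/Q) = Z/2Z.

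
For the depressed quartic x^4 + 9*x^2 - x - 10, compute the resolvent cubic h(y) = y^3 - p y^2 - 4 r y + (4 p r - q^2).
h(y) = y^3 - 9*y^2 + 40*y - 361

Identify coefficients: p = 9, q = -1, r = -10.
Plug into h(y) = y^3 - p y^2 - 4 r y + (4 p r - q^2):
  h(y) = y^3 - (9) y^2 - 4*(-10) y + (4*(9)*(-10) - (-1)^2)
       = y^3 + (-9) y^2 + (40) y + (-361).
Simplifying: h(y) = y^3 - 9*y^2 + 40*y - 361.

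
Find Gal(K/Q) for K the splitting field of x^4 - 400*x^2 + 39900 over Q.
Gal(K/Q) = V_4 (Klein four-group, Z/2Z × Z/2Z)

f factors as (x^2 - 190)(x^2 - 210), so the splitting field is K = Q(sqrt(190), sqrt(210)). The elements 190, 210, 39900 are all non-squares in Q, so sqrt(190) and sqrt(210) generate independent quadratic extensions. Thus [K:Q] = 4 and Gal(K/Q) is generated by the two order-2 automorphisms sqrt(190) ↦ -sqrt(190) and sqrt(210) ↦ -sqrt(210), giving V_4.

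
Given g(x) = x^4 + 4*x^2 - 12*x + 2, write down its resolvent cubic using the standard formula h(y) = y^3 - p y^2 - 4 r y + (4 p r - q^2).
h(y) = y^3 - 4*y^2 - 8*y - 112

Identify coefficients: p = 4, q = -12, r = 2.
Plug into h(y) = y^3 - p y^2 - 4 r y + (4 p r - q^2):
  h(y) = y^3 - (4) y^2 - 4*(2) y + (4*(4)*(2) - (-12)^2)
       = y^3 + (-4) y^2 + (-8) y + (-112).
Simplifying: h(y) = y^3 - 4*y^2 - 8*y - 112.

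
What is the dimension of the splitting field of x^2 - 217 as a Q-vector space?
[K:Q] = 2

The polynomial x^2 - 217 is irreducible over Q since 217 is not a perfect square. Its splitting field is Q(sqrt(217)), which has degree 2 over Q.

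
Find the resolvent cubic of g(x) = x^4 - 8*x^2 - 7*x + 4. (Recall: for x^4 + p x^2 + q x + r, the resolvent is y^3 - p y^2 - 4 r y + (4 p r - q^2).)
h(y) = y^3 + 8*y^2 - 16*y - 177

Identify coefficients: p = -8, q = -7, r = 4.
Plug into h(y) = y^3 - p y^2 - 4 r y + (4 p r - q^2):
  h(y) = y^3 - (-8) y^2 - 4*(4) y + (4*(-8)*(4) - (-7)^2)
       = y^3 + (8) y^2 + (-16) y + (-177).
Simplifying: h(y) = y^3 + 8*y^2 - 16*y - 177.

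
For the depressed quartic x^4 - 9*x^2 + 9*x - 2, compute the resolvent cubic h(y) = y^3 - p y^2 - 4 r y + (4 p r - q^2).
h(y) = y^3 + 9*y^2 + 8*y - 9

Identify coefficients: p = -9, q = 9, r = -2.
Plug into h(y) = y^3 - p y^2 - 4 r y + (4 p r - q^2):
  h(y) = y^3 - (-9) y^2 - 4*(-2) y + (4*(-9)*(-2) - (9)^2)
       = y^3 + (9) y^2 + (8) y + (-9).
Simplifying: h(y) = y^3 + 9*y^2 + 8*y - 9.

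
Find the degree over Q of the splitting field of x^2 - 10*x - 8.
[K:Q] = 2

The discriminant of x^2 + (-10)*x + (-8) is b^2 - 4c = 100 - (-32) = 132. Since 132 is not a perfect square in Q, the polynomial is irreducible over Q. Its two roots generate a degree-2 extension, so [K:Q] = 2.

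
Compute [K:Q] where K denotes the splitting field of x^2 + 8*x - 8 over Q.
[K:Q] = 2

The discriminant of x^2 + (8)*x + (-8) is b^2 - 4c = 64 - (-32) = 96. Since 96 is not a perfect square in Q, the polynomial is irreducible over Q. Its two roots generate a degree-2 extension, so [K:Q] = 2.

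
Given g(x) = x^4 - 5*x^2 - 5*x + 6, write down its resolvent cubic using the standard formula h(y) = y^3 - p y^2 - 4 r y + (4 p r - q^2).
h(y) = y^3 + 5*y^2 - 24*y - 145

Identify coefficients: p = -5, q = -5, r = 6.
Plug into h(y) = y^3 - p y^2 - 4 r y + (4 p r - q^2):
  h(y) = y^3 - (-5) y^2 - 4*(6) y + (4*(-5)*(6) - (-5)^2)
       = y^3 + (5) y^2 + (-24) y + (-145).
Simplifying: h(y) = y^3 + 5*y^2 - 24*y - 145.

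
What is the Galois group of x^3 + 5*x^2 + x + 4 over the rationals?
Gal(K/Q) = S_3 (symmetric group of order 6)

Compute the discriminant of x^3 + (5)*x^2 + (1)*x + (4): Δ = -2051. Since Δ is not a rational square, the Galois group is not contained in A_3; it must be the full S_3 (irreducibility of the cubic rules out anything smaller).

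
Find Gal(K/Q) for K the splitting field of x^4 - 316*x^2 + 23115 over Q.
Gal(K/Q) = V_4 (Klein four-group, Z/2Z × Z/2Z)

f factors as (x^2 - 201)(x^2 - 115), so the splitting field is K = Q(sqrt(201), sqrt(115)). The elements 201, 115, 23115 are all non-squares in Q, so sqrt(201) and sqrt(115) generate independent quadratic extensions. Thus [K:Q] = 4 and Gal(K/Q) is generated by the two order-2 automorphisms sqrt(201) ↦ -sqrt(201) and sqrt(115) ↦ -sqrt(115), giving V_4.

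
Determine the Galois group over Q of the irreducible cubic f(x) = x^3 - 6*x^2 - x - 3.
Gal(K/Q) = S_3 (symmetric group of order 6)

Compute the discriminant of x^3 + (-6)*x^2 + (-1)*x + (-3): Δ = -3119. Since Δ is not a rational square, the Galois group is not contained in A_3; it must be the full S_3 (irreducibility of the cubic rules out anything smaller).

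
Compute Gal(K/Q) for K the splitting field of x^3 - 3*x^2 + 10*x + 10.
Gal(K/Q) = S_3 (symmetric group of order 6)

Compute the discriminant of x^3 + (-3)*x^2 + (10)*x + (10): Δ = -10120. Since Δ is not a rational square, the Galois group is not contained in A_3; it must be the full S_3 (irreducibility of the cubic rules out anything smaller).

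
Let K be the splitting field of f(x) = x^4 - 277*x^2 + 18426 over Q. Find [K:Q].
[K:Q] = 4

f factors as (x^2 - 166)(x^2 - 111); the splitting field is K = Q(sqrt(166), sqrt(111)). Since 166, 111, and 18426 are all non-squares in Q, the three subfields Q(sqrt(166)), Q(sqrt(111)), Q(sqrt(18426)) are distinct degree-2 extensions, so [K:Q] = 4 (Klein four Galois group).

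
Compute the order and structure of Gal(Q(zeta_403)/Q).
|Gal(Q(zeta_403)/Q)| = phi(403) = 360; group ≅ (Z/403Z)^* ≅ Z/12Z × Z/30Z

The n-th cyclotomic polynomial Φ_403(x) is the minimal polynomial of zeta_403 over Q and has degree phi(403) = 360. So Q(zeta_403) is a degree-360 Galois extension with Galois group (Z/403Z)^*. By CRT, (Z/403Z)^* ≅ (Z/13Z)^* × (Z/31Z)^*. Each prime-power unit group is (Z/13Z)^* ≅ Z/12Z; (Z/31Z)^* ≅ Z/30Z. Hence Gal(Q(zeta_403)/Q) ≅ Z/12Z × Z/30Z.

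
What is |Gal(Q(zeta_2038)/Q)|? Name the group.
|Gal(Q(zeta_2038)/Q)| = phi(2038) = 1018; group ≅ (Z/2038Z)^* ≅ Z/1018Z

The n-th cyclotomic polynomial Φ_2038(x) is the minimal polynomial of zeta_2038 over Q and has degree phi(2038) = 1018. So Q(zeta_2038) is a degree-1018 Galois extension with Galois group (Z/2038Z)^*. By CRT, (Z/2038Z)^* ≅ (Z/2Z)^* × (Z/1019Z)^*. Each prime-power unit group is (Z/2Z)^* ≅ trivial group (order 1); (Z/1019Z)^* ≅ Z/1018Z. Hence Gal(Q(zeta_2038)/Q) ≅ Z/1018Z.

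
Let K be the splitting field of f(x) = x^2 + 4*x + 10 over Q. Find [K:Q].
[K:Q] = 2

The discriminant of x^2 + (4)*x + (10) is b^2 - 4c = 16 - (40) = -24. Since -24 is not a perfect square in Q, the polynomial is irreducible over Q. Its two roots generate a degree-2 extension, so [K:Q] = 2.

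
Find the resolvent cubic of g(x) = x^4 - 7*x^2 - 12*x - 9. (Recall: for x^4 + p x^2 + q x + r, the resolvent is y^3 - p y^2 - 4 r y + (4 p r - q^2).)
h(y) = y^3 + 7*y^2 + 36*y + 108

Identify coefficients: p = -7, q = -12, r = -9.
Plug into h(y) = y^3 - p y^2 - 4 r y + (4 p r - q^2):
  h(y) = y^3 - (-7) y^2 - 4*(-9) y + (4*(-7)*(-9) - (-12)^2)
       = y^3 + (7) y^2 + (36) y + (108).
Simplifying: h(y) = y^3 + 7*y^2 + 36*y + 108.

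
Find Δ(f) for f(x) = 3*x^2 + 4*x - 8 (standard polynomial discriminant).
Δ = 112

For a quadratic a x^2 + b x + c the discriminant is Δ = b^2 - 4ac = (4)^2 - 4*(3)*(-8) = 16 - (-96) = 112.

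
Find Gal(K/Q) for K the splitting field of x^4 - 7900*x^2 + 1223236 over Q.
Gal(K/Q) = Z/2Z (cyclic of order 2)

f factors as (x^2 - 158)(x^2 - 7742), so the splitting field is K = Q(sqrt(158), sqrt(7742)). The squarefree part of 158 is 158 and the squarefree part of 7742 is also 158, so sqrt(158) and sqrt(7742) are both rational multiples of sqrt(158). Hence Q(sqrt(158)) = Q(sqrt(7742)) = Q(sqrt(158)), and the splitting field collapses to a single degree-2 extension with Galois group Z/2Z.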